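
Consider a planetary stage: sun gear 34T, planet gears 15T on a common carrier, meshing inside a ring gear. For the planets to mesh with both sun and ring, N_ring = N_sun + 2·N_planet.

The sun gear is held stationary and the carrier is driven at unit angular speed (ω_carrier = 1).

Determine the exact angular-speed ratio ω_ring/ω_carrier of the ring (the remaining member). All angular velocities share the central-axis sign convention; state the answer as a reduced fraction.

49/32

N_ring = 34 + 2·15 = 64
34(ω_s−ω_c) = −64(ω_r−ω_c),  ω_s=0, ω_c=1
ω_r = 1 − (34/64)(0−1) = 49/32
ω_r/ω_c = 49/32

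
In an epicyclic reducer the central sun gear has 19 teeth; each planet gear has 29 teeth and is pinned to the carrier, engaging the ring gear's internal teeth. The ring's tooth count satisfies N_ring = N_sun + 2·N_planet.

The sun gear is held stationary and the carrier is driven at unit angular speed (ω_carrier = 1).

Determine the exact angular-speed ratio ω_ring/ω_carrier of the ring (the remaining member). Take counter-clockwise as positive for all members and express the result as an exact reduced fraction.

N_ring = 19 + 2·29 = 77
19(ω_s−ω_c) = −77(ω_r−ω_c),  ω_s=0, ω_c=1
ω_r = 1 − (19/77)(0−1) = 96/77
ω_r/ω_c = 96/77

96/77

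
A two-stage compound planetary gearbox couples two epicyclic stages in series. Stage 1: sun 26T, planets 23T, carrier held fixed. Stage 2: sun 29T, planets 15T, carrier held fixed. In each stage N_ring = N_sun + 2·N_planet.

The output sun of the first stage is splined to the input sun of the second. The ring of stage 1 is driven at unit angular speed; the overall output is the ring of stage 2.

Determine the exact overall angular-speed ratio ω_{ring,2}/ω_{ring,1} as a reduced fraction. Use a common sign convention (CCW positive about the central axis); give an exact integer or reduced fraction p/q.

Stage 1: N_ring = 26 + 2·23 = 72
Stage 1: 26(ω_s−ω_c) = −72(ω_r−ω_c),  ω_c=0, ω_r=1
Stage 1: ω_s = 0 − (72/26)(1−0) = -36/13
  ⇒ ω_s¹/ω_r¹ = -36/13
Stage 2: N_ring = 29 + 2·15 = 59
Stage 2: 29(ω_s−ω_c) = −59(ω_r−ω_c),  ω_c=0, ω_s=1
Stage 2: ω_r = 0 − (29/59)(1−0) = -29/59
  ⇒ ω_r²/ω_s² = -29/59
Coupling ω_s² = ω_s¹ ⇒ overall = -36/13 × -29/59 = 1044/767

1044/767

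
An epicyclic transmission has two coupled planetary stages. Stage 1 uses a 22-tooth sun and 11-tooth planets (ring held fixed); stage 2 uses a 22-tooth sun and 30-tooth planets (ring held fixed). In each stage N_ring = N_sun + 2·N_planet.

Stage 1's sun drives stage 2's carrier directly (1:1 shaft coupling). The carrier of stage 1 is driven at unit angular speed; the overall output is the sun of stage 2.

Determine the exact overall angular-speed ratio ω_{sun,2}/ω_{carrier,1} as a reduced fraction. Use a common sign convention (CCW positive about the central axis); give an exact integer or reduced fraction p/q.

156/11

Stage 1: N_ring = 22 + 2·11 = 44
Stage 1: 22(ω_s−ω_c) = −44(ω_r−ω_c),  ω_r=0, ω_c=1
Stage 1: ω_s = 1 − (44/22)(0−1) = 3
  ⇒ ω_s¹/ω_c¹ = 3
Stage 2: N_ring = 22 + 2·30 = 82
Stage 2: 22(ω_s−ω_c) = −82(ω_r−ω_c),  ω_r=0, ω_c=1
Stage 2: ω_s = 1 − (82/22)(0−1) = 52/11
  ⇒ ω_s²/ω_c² = 52/11
Coupling ω_c² = ω_s¹ ⇒ overall = 3 × 52/11 = 156/11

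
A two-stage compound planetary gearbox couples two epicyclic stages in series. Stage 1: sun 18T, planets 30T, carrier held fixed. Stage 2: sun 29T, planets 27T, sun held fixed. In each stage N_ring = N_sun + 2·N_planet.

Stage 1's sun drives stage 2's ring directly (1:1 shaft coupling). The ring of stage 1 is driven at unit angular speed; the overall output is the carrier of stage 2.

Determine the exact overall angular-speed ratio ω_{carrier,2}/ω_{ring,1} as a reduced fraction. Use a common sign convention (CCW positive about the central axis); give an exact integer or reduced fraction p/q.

-1079/336

Stage 1: N_ring = 18 + 2·30 = 78
Stage 1: 18(ω_s−ω_c) = −78(ω_r−ω_c),  ω_c=0, ω_r=1
Stage 1: ω_s = 0 − (78/18)(1−0) = -13/3
  ⇒ ω_s¹/ω_r¹ = -13/3
Stage 2: N_ring = 29 + 2·27 = 83
Stage 2: 29(ω_s−ω_c) = −83(ω_r−ω_c),  ω_s=0, ω_r=1
Stage 2: 29(0−ω_c) = −83(1−ω_c)  ⇒  112ω_c = 83  ⇒  ω_c = 83/112
  ⇒ ω_c²/ω_r² = 83/112
Coupling ω_r² = ω_s¹ ⇒ overall = -13/3 × 83/112 = -1079/336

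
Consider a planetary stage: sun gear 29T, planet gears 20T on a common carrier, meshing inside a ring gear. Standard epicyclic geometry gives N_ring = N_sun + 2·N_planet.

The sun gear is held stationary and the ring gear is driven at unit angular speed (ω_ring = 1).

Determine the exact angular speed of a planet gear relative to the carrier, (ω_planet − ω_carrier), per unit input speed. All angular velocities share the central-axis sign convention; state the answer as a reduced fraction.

2001/1960

N_ring = 29 + 2·20 = 69
29(ω_s−ω_c) = −69(ω_r−ω_c),  ω_s=0, ω_r=1
29(0−ω_c) = −69(1−ω_c)  ⇒  98ω_c = 69  ⇒  ω_c = 69/98
sun–planet: 29·(0−69/98) = −20·(ω_p−ω_c)  ⇒  ω_p−ω_c = −(29/20)·(-69/98) = 2001/1960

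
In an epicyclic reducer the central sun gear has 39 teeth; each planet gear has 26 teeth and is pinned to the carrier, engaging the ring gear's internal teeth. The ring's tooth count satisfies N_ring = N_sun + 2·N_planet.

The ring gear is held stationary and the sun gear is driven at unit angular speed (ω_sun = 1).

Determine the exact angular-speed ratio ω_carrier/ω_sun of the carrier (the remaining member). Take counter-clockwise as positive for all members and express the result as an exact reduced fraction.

3/10

N_ring = 39 + 2·26 = 91
39(ω_s−ω_c) = −91(ω_r−ω_c),  ω_r=0, ω_s=1
39(1−ω_c) = −91(0−ω_c)  ⇒  130ω_c = 39  ⇒  ω_c = 3/10
ω_c/ω_s = 3/10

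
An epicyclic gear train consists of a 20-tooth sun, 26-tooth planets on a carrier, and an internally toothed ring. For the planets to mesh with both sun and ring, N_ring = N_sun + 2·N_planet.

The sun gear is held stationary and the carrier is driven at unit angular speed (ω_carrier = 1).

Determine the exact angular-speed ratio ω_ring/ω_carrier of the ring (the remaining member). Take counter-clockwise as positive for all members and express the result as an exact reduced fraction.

N_ring = 20 + 2·26 = 72
20(ω_s−ω_c) = −72(ω_r−ω_c),  ω_s=0, ω_c=1
ω_r = 1 − (20/72)(0−1) = 23/18
ω_r/ω_c = 23/18

23/18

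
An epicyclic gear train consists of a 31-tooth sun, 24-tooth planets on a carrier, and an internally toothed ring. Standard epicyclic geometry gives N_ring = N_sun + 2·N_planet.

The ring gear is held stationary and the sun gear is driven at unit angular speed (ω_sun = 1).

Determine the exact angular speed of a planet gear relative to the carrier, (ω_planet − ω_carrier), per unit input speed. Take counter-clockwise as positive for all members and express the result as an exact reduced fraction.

-2449/2640

N_ring = 31 + 2·24 = 79
31(ω_s−ω_c) = −79(ω_r−ω_c),  ω_r=0, ω_s=1
31(1−ω_c) = −79(0−ω_c)  ⇒  110ω_c = 31  ⇒  ω_c = 31/110
sun–planet: 31·(1−31/110) = −24·(ω_p−ω_c)  ⇒  ω_p−ω_c = −(31/24)·(79/110) = -2449/2640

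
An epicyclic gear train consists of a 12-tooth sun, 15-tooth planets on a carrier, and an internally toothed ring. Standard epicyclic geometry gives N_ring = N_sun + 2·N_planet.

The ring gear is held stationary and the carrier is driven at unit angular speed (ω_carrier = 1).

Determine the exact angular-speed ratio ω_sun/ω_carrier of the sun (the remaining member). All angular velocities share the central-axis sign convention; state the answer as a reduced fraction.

9/2

N_ring = 12 + 2·15 = 42
12(ω_s−ω_c) = −42(ω_r−ω_c),  ω_r=0, ω_c=1
ω_s = 1 − (42/12)(0−1) = 9/2
ω_s/ω_c = 9/2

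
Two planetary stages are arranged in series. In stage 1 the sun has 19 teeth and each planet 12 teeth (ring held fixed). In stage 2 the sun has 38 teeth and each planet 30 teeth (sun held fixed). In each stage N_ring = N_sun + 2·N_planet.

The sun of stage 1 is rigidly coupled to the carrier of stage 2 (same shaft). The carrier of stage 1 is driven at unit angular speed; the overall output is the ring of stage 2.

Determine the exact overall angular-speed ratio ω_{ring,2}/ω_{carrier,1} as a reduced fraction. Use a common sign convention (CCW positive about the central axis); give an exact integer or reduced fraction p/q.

4216/931

Stage 1: N_ring = 19 + 2·12 = 43
Stage 1: 19(ω_s−ω_c) = −43(ω_r−ω_c),  ω_r=0, ω_c=1
Stage 1: ω_s = 1 − (43/19)(0−1) = 62/19
  ⇒ ω_s¹/ω_c¹ = 62/19
Stage 2: N_ring = 38 + 2·30 = 98
Stage 2: 38(ω_s−ω_c) = −98(ω_r−ω_c),  ω_s=0, ω_c=1
Stage 2: ω_r = 1 − (38/98)(0−1) = 68/49
  ⇒ ω_r²/ω_c² = 68/49
Coupling ω_c² = ω_s¹ ⇒ overall = 62/19 × 68/49 = 4216/931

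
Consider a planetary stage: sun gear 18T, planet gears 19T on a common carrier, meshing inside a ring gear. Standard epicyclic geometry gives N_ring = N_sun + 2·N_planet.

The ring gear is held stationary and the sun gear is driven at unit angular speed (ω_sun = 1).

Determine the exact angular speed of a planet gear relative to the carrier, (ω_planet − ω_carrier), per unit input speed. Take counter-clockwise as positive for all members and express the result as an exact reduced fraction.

-504/703

N_ring = 18 + 2·19 = 56
18(ω_s−ω_c) = −56(ω_r−ω_c),  ω_r=0, ω_s=1
18(1−ω_c) = −56(0−ω_c)  ⇒  74ω_c = 18  ⇒  ω_c = 9/37
sun–planet: 18·(1−9/37) = −19·(ω_p−ω_c)  ⇒  ω_p−ω_c = −(18/19)·(28/37) = -504/703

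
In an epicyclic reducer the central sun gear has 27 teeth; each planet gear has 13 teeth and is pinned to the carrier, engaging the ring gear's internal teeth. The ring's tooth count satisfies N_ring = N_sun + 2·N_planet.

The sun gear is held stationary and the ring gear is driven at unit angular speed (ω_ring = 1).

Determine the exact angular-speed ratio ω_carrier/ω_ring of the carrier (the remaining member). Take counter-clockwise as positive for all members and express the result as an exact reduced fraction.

53/80

N_ring = 27 + 2·13 = 53
27(ω_s−ω_c) = −53(ω_r−ω_c),  ω_s=0, ω_r=1
27(0−ω_c) = −53(1−ω_c)  ⇒  80ω_c = 53  ⇒  ω_c = 53/80
ω_c/ω_r = 53/80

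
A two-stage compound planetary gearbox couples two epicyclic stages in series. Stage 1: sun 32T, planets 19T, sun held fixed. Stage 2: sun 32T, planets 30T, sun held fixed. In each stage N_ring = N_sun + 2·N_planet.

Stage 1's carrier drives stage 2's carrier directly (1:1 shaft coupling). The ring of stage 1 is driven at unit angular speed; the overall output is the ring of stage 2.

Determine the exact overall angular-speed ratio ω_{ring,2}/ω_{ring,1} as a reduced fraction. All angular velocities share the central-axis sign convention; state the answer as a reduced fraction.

Stage 1: N_ring = 32 + 2·19 = 70
Stage 1: 32(ω_s−ω_c) = −70(ω_r−ω_c),  ω_s=0, ω_r=1
Stage 1: 32(0−ω_c) = −70(1−ω_c)  ⇒  102ω_c = 70  ⇒  ω_c = 35/51
  ⇒ ω_c¹/ω_r¹ = 35/51
Stage 2: N_ring = 32 + 2·30 = 92
Stage 2: 32(ω_s−ω_c) = −92(ω_r−ω_c),  ω_s=0, ω_c=1
Stage 2: ω_r = 1 − (32/92)(0−1) = 31/23
  ⇒ ω_r²/ω_c² = 31/23
Coupling ω_c² = ω_c¹ ⇒ overall = 35/51 × 31/23 = 1085/1173

1085/1173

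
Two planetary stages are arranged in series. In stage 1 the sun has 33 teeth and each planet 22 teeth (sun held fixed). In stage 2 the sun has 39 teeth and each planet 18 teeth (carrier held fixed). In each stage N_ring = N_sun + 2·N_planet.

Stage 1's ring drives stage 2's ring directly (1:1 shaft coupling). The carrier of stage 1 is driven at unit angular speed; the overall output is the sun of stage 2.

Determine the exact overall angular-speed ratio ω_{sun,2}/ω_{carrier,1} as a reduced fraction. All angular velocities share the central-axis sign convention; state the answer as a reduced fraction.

-250/91

Stage 1: N_ring = 33 + 2·22 = 77
Stage 1: 33(ω_s−ω_c) = −77(ω_r−ω_c),  ω_s=0, ω_c=1
Stage 1: ω_r = 1 − (33/77)(0−1) = 10/7
  ⇒ ω_r¹/ω_c¹ = 10/7
Stage 2: N_ring = 39 + 2·18 = 75
Stage 2: 39(ω_s−ω_c) = −75(ω_r−ω_c),  ω_c=0, ω_r=1
Stage 2: ω_s = 0 − (75/39)(1−0) = -25/13
  ⇒ ω_s²/ω_r² = -25/13
Coupling ω_r² = ω_r¹ ⇒ overall = 10/7 × -25/13 = -250/91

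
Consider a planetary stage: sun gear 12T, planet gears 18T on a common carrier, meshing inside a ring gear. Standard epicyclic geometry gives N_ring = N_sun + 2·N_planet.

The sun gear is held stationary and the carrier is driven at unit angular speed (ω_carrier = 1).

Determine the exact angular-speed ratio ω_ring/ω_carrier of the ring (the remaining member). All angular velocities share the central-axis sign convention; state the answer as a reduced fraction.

N_ring = 12 + 2·18 = 48
12(ω_s−ω_c) = −48(ω_r−ω_c),  ω_s=0, ω_c=1
ω_r = 1 − (12/48)(0−1) = 5/4
ω_r/ω_c = 5/4

5/4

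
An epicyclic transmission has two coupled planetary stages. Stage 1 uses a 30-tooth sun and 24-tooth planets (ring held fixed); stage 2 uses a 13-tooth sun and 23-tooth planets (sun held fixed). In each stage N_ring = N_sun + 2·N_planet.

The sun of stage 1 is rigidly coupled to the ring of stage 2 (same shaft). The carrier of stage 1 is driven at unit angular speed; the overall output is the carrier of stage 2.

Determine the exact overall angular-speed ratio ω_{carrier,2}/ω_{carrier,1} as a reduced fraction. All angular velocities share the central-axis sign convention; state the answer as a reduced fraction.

Stage 1: N_ring = 30 + 2·24 = 78
Stage 1: 30(ω_s−ω_c) = −78(ω_r−ω_c),  ω_r=0, ω_c=1
Stage 1: ω_s = 1 − (78/30)(0−1) = 18/5
  ⇒ ω_s¹/ω_c¹ = 18/5
Stage 2: N_ring = 13 + 2·23 = 59
Stage 2: 13(ω_s−ω_c) = −59(ω_r−ω_c),  ω_s=0, ω_r=1
Stage 2: 13(0−ω_c) = −59(1−ω_c)  ⇒  72ω_c = 59  ⇒  ω_c = 59/72
  ⇒ ω_c²/ω_r² = 59/72
Coupling ω_r² = ω_s¹ ⇒ overall = 18/5 × 59/72 = 59/20

59/20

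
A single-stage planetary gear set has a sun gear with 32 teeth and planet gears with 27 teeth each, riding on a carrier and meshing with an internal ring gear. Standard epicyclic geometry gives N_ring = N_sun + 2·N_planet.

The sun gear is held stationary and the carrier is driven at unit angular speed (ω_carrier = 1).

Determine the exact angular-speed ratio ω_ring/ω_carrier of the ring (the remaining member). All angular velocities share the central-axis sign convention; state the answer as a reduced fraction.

N_ring = 32 + 2·27 = 86
32(ω_s−ω_c) = −86(ω_r−ω_c),  ω_s=0, ω_c=1
ω_r = 1 − (32/86)(0−1) = 59/43
ω_r/ω_c = 59/43

59/43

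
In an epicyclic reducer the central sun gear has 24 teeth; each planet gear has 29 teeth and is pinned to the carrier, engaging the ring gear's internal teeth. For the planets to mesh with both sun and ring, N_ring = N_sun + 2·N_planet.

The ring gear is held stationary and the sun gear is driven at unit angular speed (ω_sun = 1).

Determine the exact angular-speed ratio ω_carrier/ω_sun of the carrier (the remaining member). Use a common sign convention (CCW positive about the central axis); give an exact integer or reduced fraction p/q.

12/53

N_ring = 24 + 2·29 = 82
24(ω_s−ω_c) = −82(ω_r−ω_c),  ω_r=0, ω_s=1
24(1−ω_c) = −82(0−ω_c)  ⇒  106ω_c = 24  ⇒  ω_c = 12/53
ω_c/ω_s = 12/53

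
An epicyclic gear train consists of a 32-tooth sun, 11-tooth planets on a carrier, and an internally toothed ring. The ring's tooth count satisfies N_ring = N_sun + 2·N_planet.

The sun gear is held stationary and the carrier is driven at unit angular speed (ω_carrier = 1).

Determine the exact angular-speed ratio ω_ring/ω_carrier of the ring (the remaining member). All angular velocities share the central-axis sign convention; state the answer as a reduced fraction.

43/27

N_ring = 32 + 2·11 = 54
32(ω_s−ω_c) = −54(ω_r−ω_c),  ω_s=0, ω_c=1
ω_r = 1 − (32/54)(0−1) = 43/27
ω_r/ω_c = 43/27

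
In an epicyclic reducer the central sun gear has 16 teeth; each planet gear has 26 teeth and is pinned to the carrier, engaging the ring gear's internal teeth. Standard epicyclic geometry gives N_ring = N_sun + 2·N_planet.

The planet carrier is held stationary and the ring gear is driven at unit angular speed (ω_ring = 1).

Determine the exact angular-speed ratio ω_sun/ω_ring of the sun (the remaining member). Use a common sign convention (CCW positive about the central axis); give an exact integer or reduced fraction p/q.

N_ring = 16 + 2·26 = 68
16(ω_s−ω_c) = −68(ω_r−ω_c),  ω_c=0, ω_r=1
ω_s = 0 − (68/16)(1−0) = -17/4
ω_s/ω_r = -17/4

-17/4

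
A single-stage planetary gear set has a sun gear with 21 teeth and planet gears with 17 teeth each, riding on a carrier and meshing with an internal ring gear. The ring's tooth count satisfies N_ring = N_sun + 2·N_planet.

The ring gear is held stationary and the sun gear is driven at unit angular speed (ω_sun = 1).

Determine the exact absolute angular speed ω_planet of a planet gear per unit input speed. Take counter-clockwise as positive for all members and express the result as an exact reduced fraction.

-21/34

N_ring = 21 + 2·17 = 55
21(ω_s−ω_c) = −55(ω_r−ω_c),  ω_r=0, ω_s=1
21(1−ω_c) = −55(0−ω_c)  ⇒  76ω_c = 21  ⇒  ω_c = 21/76
sun–planet: 21·(1−21/76) = −17·(ω_p−ω_c)  ⇒  ω_p−ω_c = −(21/17)·(55/76) = -1155/1292
ω_p = 21/76 − 1155/1292 = -21/34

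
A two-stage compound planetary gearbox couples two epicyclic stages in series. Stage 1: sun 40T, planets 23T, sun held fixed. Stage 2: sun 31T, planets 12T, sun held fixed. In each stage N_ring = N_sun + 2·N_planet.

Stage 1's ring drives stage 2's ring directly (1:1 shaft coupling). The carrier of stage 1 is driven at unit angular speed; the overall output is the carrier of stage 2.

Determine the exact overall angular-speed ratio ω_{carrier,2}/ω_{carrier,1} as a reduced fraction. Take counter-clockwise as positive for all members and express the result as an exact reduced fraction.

3465/3698

Stage 1: N_ring = 40 + 2·23 = 86
Stage 1: 40(ω_s−ω_c) = −86(ω_r−ω_c),  ω_s=0, ω_c=1
Stage 1: ω_r = 1 − (40/86)(0−1) = 63/43
  ⇒ ω_r¹/ω_c¹ = 63/43
Stage 2: N_ring = 31 + 2·12 = 55
Stage 2: 31(ω_s−ω_c) = −55(ω_r−ω_c),  ω_s=0, ω_r=1
Stage 2: 31(0−ω_c) = −55(1−ω_c)  ⇒  86ω_c = 55  ⇒  ω_c = 55/86
  ⇒ ω_c²/ω_r² = 55/86
Coupling ω_r² = ω_r¹ ⇒ overall = 63/43 × 55/86 = 3465/3698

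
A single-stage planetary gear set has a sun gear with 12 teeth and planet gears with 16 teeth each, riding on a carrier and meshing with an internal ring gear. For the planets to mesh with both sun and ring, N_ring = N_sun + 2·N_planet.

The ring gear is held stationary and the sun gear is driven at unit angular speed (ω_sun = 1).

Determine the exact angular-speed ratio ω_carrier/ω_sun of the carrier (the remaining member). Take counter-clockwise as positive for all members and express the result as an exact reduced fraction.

N_ring = 12 + 2·16 = 44
12(ω_s−ω_c) = −44(ω_r−ω_c),  ω_r=0, ω_s=1
12(1−ω_c) = −44(0−ω_c)  ⇒  56ω_c = 12  ⇒  ω_c = 3/14
ω_c/ω_s = 3/14

3/14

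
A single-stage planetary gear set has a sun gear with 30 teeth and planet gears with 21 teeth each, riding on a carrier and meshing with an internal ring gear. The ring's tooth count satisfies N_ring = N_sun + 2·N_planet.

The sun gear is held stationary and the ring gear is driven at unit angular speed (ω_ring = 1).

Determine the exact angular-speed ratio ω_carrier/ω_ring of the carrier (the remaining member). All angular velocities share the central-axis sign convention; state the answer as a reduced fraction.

12/17

N_ring = 30 + 2·21 = 72
30(ω_s−ω_c) = −72(ω_r−ω_c),  ω_s=0, ω_r=1
30(0−ω_c) = −72(1−ω_c)  ⇒  102ω_c = 72  ⇒  ω_c = 12/17
ω_c/ω_r = 12/17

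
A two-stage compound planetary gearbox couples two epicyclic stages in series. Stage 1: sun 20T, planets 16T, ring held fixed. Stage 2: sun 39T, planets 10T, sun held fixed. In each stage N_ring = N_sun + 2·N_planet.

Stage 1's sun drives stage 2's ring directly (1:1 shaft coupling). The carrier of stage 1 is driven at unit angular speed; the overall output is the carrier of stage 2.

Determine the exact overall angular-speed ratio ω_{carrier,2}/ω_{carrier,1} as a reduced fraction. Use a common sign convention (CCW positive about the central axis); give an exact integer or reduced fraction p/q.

531/245

Stage 1: N_ring = 20 + 2·16 = 52
Stage 1: 20(ω_s−ω_c) = −52(ω_r−ω_c),  ω_r=0, ω_c=1
Stage 1: ω_s = 1 − (52/20)(0−1) = 18/5
  ⇒ ω_s¹/ω_c¹ = 18/5
Stage 2: N_ring = 39 + 2·10 = 59
Stage 2: 39(ω_s−ω_c) = −59(ω_r−ω_c),  ω_s=0, ω_r=1
Stage 2: 39(0−ω_c) = −59(1−ω_c)  ⇒  98ω_c = 59  ⇒  ω_c = 59/98
  ⇒ ω_c²/ω_r² = 59/98
Coupling ω_r² = ω_s¹ ⇒ overall = 18/5 × 59/98 = 531/245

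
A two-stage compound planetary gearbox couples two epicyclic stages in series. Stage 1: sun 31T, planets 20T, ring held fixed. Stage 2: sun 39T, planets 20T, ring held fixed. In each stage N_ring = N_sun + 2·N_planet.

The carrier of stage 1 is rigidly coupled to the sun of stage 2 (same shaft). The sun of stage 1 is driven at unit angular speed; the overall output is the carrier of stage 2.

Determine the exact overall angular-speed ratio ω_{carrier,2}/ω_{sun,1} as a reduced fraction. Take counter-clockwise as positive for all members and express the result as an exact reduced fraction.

Stage 1: N_ring = 31 + 2·20 = 71
Stage 1: 31(ω_s−ω_c) = −71(ω_r−ω_c),  ω_r=0, ω_s=1
Stage 1: 31(1−ω_c) = −71(0−ω_c)  ⇒  102ω_c = 31  ⇒  ω_c = 31/102
  ⇒ ω_c¹/ω_s¹ = 31/102
Stage 2: N_ring = 39 + 2·20 = 79
Stage 2: 39(ω_s−ω_c) = −79(ω_r−ω_c),  ω_r=0, ω_s=1
Stage 2: 39(1−ω_c) = −79(0−ω_c)  ⇒  118ω_c = 39  ⇒  ω_c = 39/118
  ⇒ ω_c²/ω_s² = 39/118
Coupling ω_s² = ω_c¹ ⇒ overall = 31/102 × 39/118 = 403/4012

403/4012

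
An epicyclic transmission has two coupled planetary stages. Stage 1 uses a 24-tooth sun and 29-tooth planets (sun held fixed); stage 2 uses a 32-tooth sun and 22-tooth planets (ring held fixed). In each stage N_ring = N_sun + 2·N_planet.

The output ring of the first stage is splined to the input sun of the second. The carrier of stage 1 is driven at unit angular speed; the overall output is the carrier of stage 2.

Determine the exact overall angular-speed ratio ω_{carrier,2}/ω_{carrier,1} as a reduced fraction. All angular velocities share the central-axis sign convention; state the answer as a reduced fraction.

Stage 1: N_ring = 24 + 2·29 = 82
Stage 1: 24(ω_s−ω_c) = −82(ω_r−ω_c),  ω_s=0, ω_c=1
Stage 1: ω_r = 1 − (24/82)(0−1) = 53/41
  ⇒ ω_r¹/ω_c¹ = 53/41
Stage 2: N_ring = 32 + 2·22 = 76
Stage 2: 32(ω_s−ω_c) = −76(ω_r−ω_c),  ω_r=0, ω_s=1
Stage 2: 32(1−ω_c) = −76(0−ω_c)  ⇒  108ω_c = 32  ⇒  ω_c = 8/27
  ⇒ ω_c²/ω_s² = 8/27
Coupling ω_s² = ω_r¹ ⇒ overall = 53/41 × 8/27 = 424/1107

424/1107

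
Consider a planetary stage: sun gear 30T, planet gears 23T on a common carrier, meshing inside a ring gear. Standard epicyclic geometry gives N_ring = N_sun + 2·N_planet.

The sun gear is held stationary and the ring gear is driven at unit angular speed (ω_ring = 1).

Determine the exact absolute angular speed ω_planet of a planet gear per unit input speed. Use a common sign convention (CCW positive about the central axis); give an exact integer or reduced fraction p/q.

38/23

N_ring = 30 + 2·23 = 76
30(ω_s−ω_c) = −76(ω_r−ω_c),  ω_s=0, ω_r=1
30(0−ω_c) = −76(1−ω_c)  ⇒  106ω_c = 76  ⇒  ω_c = 38/53
sun–planet: 30·(0−38/53) = −23·(ω_p−ω_c)  ⇒  ω_p−ω_c = −(30/23)·(-38/53) = 1140/1219
ω_p = 38/53 + 1140/1219 = 38/23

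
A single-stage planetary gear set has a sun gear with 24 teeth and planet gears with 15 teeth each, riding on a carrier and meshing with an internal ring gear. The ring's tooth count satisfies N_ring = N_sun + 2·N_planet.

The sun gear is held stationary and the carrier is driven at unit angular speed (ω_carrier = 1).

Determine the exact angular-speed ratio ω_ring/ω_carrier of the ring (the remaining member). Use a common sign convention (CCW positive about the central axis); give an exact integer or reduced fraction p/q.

N_ring = 24 + 2·15 = 54
24(ω_s−ω_c) = −54(ω_r−ω_c),  ω_s=0, ω_c=1
ω_r = 1 − (24/54)(0−1) = 13/9
ω_r/ω_c = 13/9

13/9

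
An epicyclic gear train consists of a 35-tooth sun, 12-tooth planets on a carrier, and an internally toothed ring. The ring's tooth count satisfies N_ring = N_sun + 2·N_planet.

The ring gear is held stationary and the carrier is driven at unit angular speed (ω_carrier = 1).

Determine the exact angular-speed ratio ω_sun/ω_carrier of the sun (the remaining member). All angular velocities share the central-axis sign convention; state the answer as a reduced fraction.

94/35

N_ring = 35 + 2·12 = 59
35(ω_s−ω_c) = −59(ω_r−ω_c),  ω_r=0, ω_c=1
ω_s = 1 − (59/35)(0−1) = 94/35
ω_s/ω_c = 94/35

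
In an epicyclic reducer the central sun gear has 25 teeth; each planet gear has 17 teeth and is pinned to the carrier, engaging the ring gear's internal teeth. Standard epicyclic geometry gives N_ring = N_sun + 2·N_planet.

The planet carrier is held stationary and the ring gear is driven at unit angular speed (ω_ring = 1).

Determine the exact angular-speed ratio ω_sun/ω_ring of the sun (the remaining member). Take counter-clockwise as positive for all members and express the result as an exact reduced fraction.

N_ring = 25 + 2·17 = 59
25(ω_s−ω_c) = −59(ω_r−ω_c),  ω_c=0, ω_r=1
ω_s = 0 − (59/25)(1−0) = -59/25
ω_s/ω_r = -59/25

-59/25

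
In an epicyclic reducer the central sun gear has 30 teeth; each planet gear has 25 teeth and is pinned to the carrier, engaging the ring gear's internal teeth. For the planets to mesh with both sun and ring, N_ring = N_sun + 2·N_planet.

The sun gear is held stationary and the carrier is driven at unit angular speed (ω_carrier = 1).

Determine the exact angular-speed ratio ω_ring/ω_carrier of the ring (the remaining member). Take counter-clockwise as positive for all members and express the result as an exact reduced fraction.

N_ring = 30 + 2·25 = 80
30(ω_s−ω_c) = −80(ω_r−ω_c),  ω_s=0, ω_c=1
ω_r = 1 − (30/80)(0−1) = 11/8
ω_r/ω_c = 11/8

11/8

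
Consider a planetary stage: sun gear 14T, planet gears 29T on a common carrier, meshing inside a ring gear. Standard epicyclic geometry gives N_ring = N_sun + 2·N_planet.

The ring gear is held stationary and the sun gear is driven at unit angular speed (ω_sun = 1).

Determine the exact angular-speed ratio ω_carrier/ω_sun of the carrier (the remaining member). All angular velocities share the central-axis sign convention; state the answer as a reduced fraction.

N_ring = 14 + 2·29 = 72
14(ω_s−ω_c) = −72(ω_r−ω_c),  ω_r=0, ω_s=1
14(1−ω_c) = −72(0−ω_c)  ⇒  86ω_c = 14  ⇒  ω_c = 7/43
ω_c/ω_s = 7/43

7/43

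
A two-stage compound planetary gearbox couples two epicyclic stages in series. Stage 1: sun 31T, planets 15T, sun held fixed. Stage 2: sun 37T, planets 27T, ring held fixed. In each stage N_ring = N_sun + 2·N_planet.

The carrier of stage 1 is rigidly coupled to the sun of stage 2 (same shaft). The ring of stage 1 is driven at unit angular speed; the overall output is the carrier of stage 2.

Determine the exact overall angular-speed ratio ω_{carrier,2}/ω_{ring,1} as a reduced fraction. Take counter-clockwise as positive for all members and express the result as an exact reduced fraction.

Stage 1: N_ring = 31 + 2·15 = 61
Stage 1: 31(ω_s−ω_c) = −61(ω_r−ω_c),  ω_s=0, ω_r=1
Stage 1: 31(0−ω_c) = −61(1−ω_c)  ⇒  92ω_c = 61  ⇒  ω_c = 61/92
  ⇒ ω_c¹/ω_r¹ = 61/92
Stage 2: N_ring = 37 + 2·27 = 91
Stage 2: 37(ω_s−ω_c) = −91(ω_r−ω_c),  ω_r=0, ω_s=1
Stage 2: 37(1−ω_c) = −91(0−ω_c)  ⇒  128ω_c = 37  ⇒  ω_c = 37/128
  ⇒ ω_c²/ω_s² = 37/128
Coupling ω_s² = ω_c¹ ⇒ overall = 61/92 × 37/128 = 2257/11776

2257/11776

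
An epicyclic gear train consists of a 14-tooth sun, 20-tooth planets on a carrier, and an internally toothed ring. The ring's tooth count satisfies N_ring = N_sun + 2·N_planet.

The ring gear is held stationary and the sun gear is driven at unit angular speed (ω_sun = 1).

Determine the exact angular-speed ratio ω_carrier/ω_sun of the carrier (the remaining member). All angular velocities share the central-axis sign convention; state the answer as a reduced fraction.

7/34

N_ring = 14 + 2·20 = 54
14(ω_s−ω_c) = −54(ω_r−ω_c),  ω_r=0, ω_s=1
14(1−ω_c) = −54(0−ω_c)  ⇒  68ω_c = 14  ⇒  ω_c = 7/34
ω_c/ω_s = 7/34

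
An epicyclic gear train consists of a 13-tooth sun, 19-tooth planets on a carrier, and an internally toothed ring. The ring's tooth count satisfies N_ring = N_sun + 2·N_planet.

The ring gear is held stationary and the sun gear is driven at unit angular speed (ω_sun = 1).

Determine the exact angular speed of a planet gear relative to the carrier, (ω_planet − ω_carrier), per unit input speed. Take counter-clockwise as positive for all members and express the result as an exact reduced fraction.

N_ring = 13 + 2·19 = 51
13(ω_s−ω_c) = −51(ω_r−ω_c),  ω_r=0, ω_s=1
13(1−ω_c) = −51(0−ω_c)  ⇒  64ω_c = 13  ⇒  ω_c = 13/64
sun–planet: 13·(1−13/64) = −19·(ω_p−ω_c)  ⇒  ω_p−ω_c = −(13/19)·(51/64) = -663/1216

-663/1216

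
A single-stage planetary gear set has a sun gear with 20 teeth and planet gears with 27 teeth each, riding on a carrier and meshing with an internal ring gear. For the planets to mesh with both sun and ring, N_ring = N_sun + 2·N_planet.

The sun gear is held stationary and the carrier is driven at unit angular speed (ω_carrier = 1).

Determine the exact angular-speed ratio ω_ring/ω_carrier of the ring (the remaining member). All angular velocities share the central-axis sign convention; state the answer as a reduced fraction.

47/37

N_ring = 20 + 2·27 = 74
20(ω_s−ω_c) = −74(ω_r−ω_c),  ω_s=0, ω_c=1
ω_r = 1 − (20/74)(0−1) = 47/37
ω_r/ω_c = 47/37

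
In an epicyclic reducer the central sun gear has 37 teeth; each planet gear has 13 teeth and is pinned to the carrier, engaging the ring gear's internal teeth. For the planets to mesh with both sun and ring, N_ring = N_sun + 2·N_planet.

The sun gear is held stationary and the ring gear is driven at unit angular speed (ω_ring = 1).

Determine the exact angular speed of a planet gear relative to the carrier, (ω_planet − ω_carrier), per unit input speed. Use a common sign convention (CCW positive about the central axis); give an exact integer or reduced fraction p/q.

2331/1300

N_ring = 37 + 2·13 = 63
37(ω_s−ω_c) = −63(ω_r−ω_c),  ω_s=0, ω_r=1
37(0−ω_c) = −63(1−ω_c)  ⇒  100ω_c = 63  ⇒  ω_c = 63/100
sun–planet: 37·(0−63/100) = −13·(ω_p−ω_c)  ⇒  ω_p−ω_c = −(37/13)·(-63/100) = 2331/1300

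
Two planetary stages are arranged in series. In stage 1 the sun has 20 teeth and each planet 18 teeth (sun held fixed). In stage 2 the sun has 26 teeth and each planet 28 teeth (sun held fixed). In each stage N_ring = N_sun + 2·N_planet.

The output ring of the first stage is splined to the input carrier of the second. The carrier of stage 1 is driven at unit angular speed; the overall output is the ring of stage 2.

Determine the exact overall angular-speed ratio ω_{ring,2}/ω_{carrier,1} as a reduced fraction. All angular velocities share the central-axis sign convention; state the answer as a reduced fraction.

513/287

Stage 1: N_ring = 20 + 2·18 = 56
Stage 1: 20(ω_s−ω_c) = −56(ω_r−ω_c),  ω_s=0, ω_c=1
Stage 1: ω_r = 1 − (20/56)(0−1) = 19/14
  ⇒ ω_r¹/ω_c¹ = 19/14
Stage 2: N_ring = 26 + 2·28 = 82
Stage 2: 26(ω_s−ω_c) = −82(ω_r−ω_c),  ω_s=0, ω_c=1
Stage 2: ω_r = 1 − (26/82)(0−1) = 54/41
  ⇒ ω_r²/ω_c² = 54/41
Coupling ω_c² = ω_r¹ ⇒ overall = 19/14 × 54/41 = 513/287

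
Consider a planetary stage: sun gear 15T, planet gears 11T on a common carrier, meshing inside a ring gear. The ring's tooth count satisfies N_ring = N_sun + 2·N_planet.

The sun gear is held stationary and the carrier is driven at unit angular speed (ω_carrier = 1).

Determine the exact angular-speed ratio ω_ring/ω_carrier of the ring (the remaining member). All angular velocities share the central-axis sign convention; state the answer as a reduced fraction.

52/37

N_ring = 15 + 2·11 = 37
15(ω_s−ω_c) = −37(ω_r−ω_c),  ω_s=0, ω_c=1
ω_r = 1 − (15/37)(0−1) = 52/37
ω_r/ω_c = 52/37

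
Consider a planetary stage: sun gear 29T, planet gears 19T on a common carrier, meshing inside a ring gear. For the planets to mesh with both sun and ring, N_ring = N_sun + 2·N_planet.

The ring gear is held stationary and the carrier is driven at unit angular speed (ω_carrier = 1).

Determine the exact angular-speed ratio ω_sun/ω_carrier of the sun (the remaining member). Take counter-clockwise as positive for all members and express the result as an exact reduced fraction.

96/29

N_ring = 29 + 2·19 = 67
29(ω_s−ω_c) = −67(ω_r−ω_c),  ω_r=0, ω_c=1
ω_s = 1 − (67/29)(0−1) = 96/29
ω_s/ω_c = 96/29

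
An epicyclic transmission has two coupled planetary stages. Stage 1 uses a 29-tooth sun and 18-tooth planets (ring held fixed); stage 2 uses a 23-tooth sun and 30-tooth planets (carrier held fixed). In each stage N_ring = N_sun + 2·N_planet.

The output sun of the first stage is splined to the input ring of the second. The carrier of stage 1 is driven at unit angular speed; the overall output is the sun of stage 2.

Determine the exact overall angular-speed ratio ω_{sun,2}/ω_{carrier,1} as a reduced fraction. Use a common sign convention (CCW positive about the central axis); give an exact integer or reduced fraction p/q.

Stage 1: N_ring = 29 + 2·18 = 65
Stage 1: 29(ω_s−ω_c) = −65(ω_r−ω_c),  ω_r=0, ω_c=1
Stage 1: ω_s = 1 − (65/29)(0−1) = 94/29
  ⇒ ω_s¹/ω_c¹ = 94/29
Stage 2: N_ring = 23 + 2·30 = 83
Stage 2: 23(ω_s−ω_c) = −83(ω_r−ω_c),  ω_c=0, ω_r=1
Stage 2: ω_s = 0 − (83/23)(1−0) = -83/23
  ⇒ ω_s²/ω_r² = -83/23
Coupling ω_r² = ω_s¹ ⇒ overall = 94/29 × -83/23 = -7802/667

-7802/667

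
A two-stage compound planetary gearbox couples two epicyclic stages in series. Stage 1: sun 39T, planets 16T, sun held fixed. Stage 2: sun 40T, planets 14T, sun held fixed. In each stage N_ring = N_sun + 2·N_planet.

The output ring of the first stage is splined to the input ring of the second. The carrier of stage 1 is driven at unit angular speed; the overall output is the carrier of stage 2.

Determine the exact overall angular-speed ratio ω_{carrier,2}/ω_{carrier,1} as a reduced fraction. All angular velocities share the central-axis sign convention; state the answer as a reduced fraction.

Stage 1: N_ring = 39 + 2·16 = 71
Stage 1: 39(ω_s−ω_c) = −71(ω_r−ω_c),  ω_s=0, ω_c=1
Stage 1: ω_r = 1 − (39/71)(0−1) = 110/71
  ⇒ ω_r¹/ω_c¹ = 110/71
Stage 2: N_ring = 40 + 2·14 = 68
Stage 2: 40(ω_s−ω_c) = −68(ω_r−ω_c),  ω_s=0, ω_r=1
Stage 2: 40(0−ω_c) = −68(1−ω_c)  ⇒  108ω_c = 68  ⇒  ω_c = 17/27
  ⇒ ω_c²/ω_r² = 17/27
Coupling ω_r² = ω_r¹ ⇒ overall = 110/71 × 17/27 = 1870/1917

1870/1917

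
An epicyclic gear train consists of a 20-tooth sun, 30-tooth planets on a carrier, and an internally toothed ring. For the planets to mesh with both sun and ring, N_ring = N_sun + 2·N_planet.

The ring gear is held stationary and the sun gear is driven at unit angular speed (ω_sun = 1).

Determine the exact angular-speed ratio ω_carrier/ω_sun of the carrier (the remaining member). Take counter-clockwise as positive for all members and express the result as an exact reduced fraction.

1/5

N_ring = 20 + 2·30 = 80
20(ω_s−ω_c) = −80(ω_r−ω_c),  ω_r=0, ω_s=1
20(1−ω_c) = −80(0−ω_c)  ⇒  100ω_c = 20  ⇒  ω_c = 1/5
ω_c/ω_s = 1/5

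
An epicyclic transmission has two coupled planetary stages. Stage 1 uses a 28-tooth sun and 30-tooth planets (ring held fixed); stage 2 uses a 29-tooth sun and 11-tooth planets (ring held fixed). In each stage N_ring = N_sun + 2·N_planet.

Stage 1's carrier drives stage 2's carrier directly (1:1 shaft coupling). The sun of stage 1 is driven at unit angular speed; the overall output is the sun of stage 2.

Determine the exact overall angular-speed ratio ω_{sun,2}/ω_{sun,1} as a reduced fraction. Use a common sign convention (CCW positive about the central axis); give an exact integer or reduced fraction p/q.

Stage 1: N_ring = 28 + 2·30 = 88
Stage 1: 28(ω_s−ω_c) = −88(ω_r−ω_c),  ω_r=0, ω_s=1
Stage 1: 28(1−ω_c) = −88(0−ω_c)  ⇒  116ω_c = 28  ⇒  ω_c = 7/29
  ⇒ ω_c¹/ω_s¹ = 7/29
Stage 2: N_ring = 29 + 2·11 = 51
Stage 2: 29(ω_s−ω_c) = −51(ω_r−ω_c),  ω_r=0, ω_c=1
Stage 2: ω_s = 1 − (51/29)(0−1) = 80/29
  ⇒ ω_s²/ω_c² = 80/29
Coupling ω_c² = ω_c¹ ⇒ overall = 7/29 × 80/29 = 560/841

560/841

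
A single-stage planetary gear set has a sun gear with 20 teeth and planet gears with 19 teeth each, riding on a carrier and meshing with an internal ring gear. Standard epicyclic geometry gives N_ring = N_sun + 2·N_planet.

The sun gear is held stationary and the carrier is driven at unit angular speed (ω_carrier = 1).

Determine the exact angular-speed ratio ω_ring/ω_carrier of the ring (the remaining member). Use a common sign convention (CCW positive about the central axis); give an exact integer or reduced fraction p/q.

39/29

N_ring = 20 + 2·19 = 58
20(ω_s−ω_c) = −58(ω_r−ω_c),  ω_s=0, ω_c=1
ω_r = 1 − (20/58)(0−1) = 39/29
ω_r/ω_c = 39/29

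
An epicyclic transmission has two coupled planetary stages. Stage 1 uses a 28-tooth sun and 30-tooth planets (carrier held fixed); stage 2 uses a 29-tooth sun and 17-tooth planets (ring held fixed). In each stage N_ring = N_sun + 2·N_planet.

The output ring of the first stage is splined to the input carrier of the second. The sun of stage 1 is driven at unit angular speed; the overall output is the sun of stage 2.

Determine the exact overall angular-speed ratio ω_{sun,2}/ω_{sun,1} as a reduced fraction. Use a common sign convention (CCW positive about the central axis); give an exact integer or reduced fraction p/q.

-322/319

Stage 1: N_ring = 28 + 2·30 = 88
Stage 1: 28(ω_s−ω_c) = −88(ω_r−ω_c),  ω_c=0, ω_s=1
Stage 1: ω_r = 0 − (28/88)(1−0) = -7/22
  ⇒ ω_r¹/ω_s¹ = -7/22
Stage 2: N_ring = 29 + 2·17 = 63
Stage 2: 29(ω_s−ω_c) = −63(ω_r−ω_c),  ω_r=0, ω_c=1
Stage 2: ω_s = 1 − (63/29)(0−1) = 92/29
  ⇒ ω_s²/ω_c² = 92/29
Coupling ω_c² = ω_r¹ ⇒ overall = -7/22 × 92/29 = -322/319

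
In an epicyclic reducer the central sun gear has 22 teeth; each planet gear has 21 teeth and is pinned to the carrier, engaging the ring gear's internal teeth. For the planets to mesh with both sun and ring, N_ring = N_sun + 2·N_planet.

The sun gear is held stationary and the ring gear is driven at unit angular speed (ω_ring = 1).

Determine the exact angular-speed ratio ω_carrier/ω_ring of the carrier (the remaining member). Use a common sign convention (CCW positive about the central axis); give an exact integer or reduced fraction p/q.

N_ring = 22 + 2·21 = 64
22(ω_s−ω_c) = −64(ω_r−ω_c),  ω_s=0, ω_r=1
22(0−ω_c) = −64(1−ω_c)  ⇒  86ω_c = 64  ⇒  ω_c = 32/43
ω_c/ω_r = 32/43

32/43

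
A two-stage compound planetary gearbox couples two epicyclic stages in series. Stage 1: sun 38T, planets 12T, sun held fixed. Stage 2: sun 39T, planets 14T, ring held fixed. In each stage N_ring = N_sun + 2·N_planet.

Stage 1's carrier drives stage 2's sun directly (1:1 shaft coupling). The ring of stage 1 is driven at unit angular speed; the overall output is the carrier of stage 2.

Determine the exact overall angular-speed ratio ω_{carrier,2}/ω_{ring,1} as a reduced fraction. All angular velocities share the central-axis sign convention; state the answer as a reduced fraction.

1209/5300

Stage 1: N_ring = 38 + 2·12 = 62
Stage 1: 38(ω_s−ω_c) = −62(ω_r−ω_c),  ω_s=0, ω_r=1
Stage 1: 38(0−ω_c) = −62(1−ω_c)  ⇒  100ω_c = 62  ⇒  ω_c = 31/50
  ⇒ ω_c¹/ω_r¹ = 31/50
Stage 2: N_ring = 39 + 2·14 = 67
Stage 2: 39(ω_s−ω_c) = −67(ω_r−ω_c),  ω_r=0, ω_s=1
Stage 2: 39(1−ω_c) = −67(0−ω_c)  ⇒  106ω_c = 39  ⇒  ω_c = 39/106
  ⇒ ω_c²/ω_s² = 39/106
Coupling ω_s² = ω_c¹ ⇒ overall = 31/50 × 39/106 = 1209/5300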